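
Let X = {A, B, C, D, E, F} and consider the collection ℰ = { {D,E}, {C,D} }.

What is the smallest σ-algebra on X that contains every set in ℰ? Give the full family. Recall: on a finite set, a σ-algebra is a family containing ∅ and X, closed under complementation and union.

Begin from { {}, {C,D}, {D,E}, X } (that is, ℰ plus ∅ and X).
Step 1. New:
  {C,D,E}  = {D,E} ∪ {C,D}
  {A,B,C,F}  = complement {D,E}
  {A,B,E,F}  = complement {C,D}
  [7 total]
Step 2: 4 new —
  {A,B,F}  = complement {C,D,E}
  {A,B,C,D,F}  = {C,D} ∪ {A,B,C,F}
  {A,B,C,E,F}  = {A,B,C,F} ∪ {A,B,E,F}
  {A,B,D,E,F}  = {D,E} ∪ {A,B,E,F}
  [11 total]
Step 3 (3 new):
  {C}  = complement {A,B,D,E,F}
  {D}  = complement {A,B,C,E,F}
  {E}  = complement {A,B,C,D,F}
  [14 total]
Step 4. New:
  {C,E}  = {C} ∪ {E}
  {A,B,D,F}  = {D} ∪ {A,B,F}
  [16 total]
Step 5: closed — nothing new.

Hence σ(ℰ) has 16 members: { {}, {C}, {D}, {E}, {C,D}, {C,E}, {D,E}, {A,B,F}, {C,D,E}, {A,B,C,F}, {A,B,D,F}, {A,B,E,F}, {A,B,C,D,F}, {A,B,C,E,F}, {A,B,D,E,F}, X }.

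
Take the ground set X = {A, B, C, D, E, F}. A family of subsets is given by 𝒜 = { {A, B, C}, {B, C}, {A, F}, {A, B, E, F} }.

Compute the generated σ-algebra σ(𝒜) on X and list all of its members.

Take S₀ = 𝒜 ∪ {∅, X} = { {}, {A, F}, {B, C}, {A, B, C}, {A, B, E, F}, X }.
Pass 1 adds 6:
  {C, D}  = {A, B, E, F}ᶜ
  {D, E, F}  = {A, B, C}ᶜ
  {A, B, C, F}  = {B, C} ∪ {A, F}
  {A, D, E, F}  = {B, C}ᶜ
  {B, C, D, E}  = {A, F}ᶜ
  {A, B, C, E, F}  = {B, C} ∪ {A, B, E, F}
  (now 12)
Pass 2 adds 11:
  {D}  = {A, B, C, E, F}ᶜ
  {D, E}  = {A, B, C, F}ᶜ
  {B, C, D}  = {C, D} ∪ {B, C}
  {A, B, C, D}  = {C, D} ∪ {A, B, C}
  {A, C, D, F}  = {C, D} ∪ {A, F}
  {C, D, E, F}  = {C, D} ∪ {D, E, F}
  {A, B, C, D, E}  = {A, B, C} ∪ {B, C, D, E}
  {A, B, C, D, F}  = {C, D} ∪ {A, B, C, F}
  {A, B, D, E, F}  = {A, D, E, F} ∪ {A, B, E, F}
  {A, C, D, E, F}  = {C, D} ∪ {A, D, E, F}
  {B, C, D, E, F}  = {B, C, D, E} ∪ {D, E, F}
  (now 23)
Pass 3: +11 →
  {A}  = {B, C, D, E, F}ᶜ
  {B}  = {A, C, D, E, F}ᶜ
  {C}  = {A, B, D, E, F}ᶜ
  {E}  = {A, B, C, D, F}ᶜ
  {F}  = {A, B, C, D, E}ᶜ
  {A, B}  = {C, D, E, F}ᶜ
  {B, E}  = {A, C, D, F}ᶜ
  {E, F}  = {A, B, C, D}ᶜ
  {A, D, F}  = {A, F} ∪ {D}
  {A, E, F}  = {B, C, D}ᶜ
  {C, D, E}  = {C, D} ∪ {D, E}
  (now 34)
Pass 4 (28 new):
  {A, C}  = {A} ∪ {C}
  {A, D}  = {A} ∪ {D}
  {A, E}  = {A} ∪ {E}
  {B, D}  = {B} ∪ {D}
  {B, F}  = {B} ∪ {F}
  {C, E}  = {E} ∪ {C}
  {C, F}  = {F} ∪ {C}
  {D, F}  = {F} ∪ {D}
  {A, B, D}  = {A, B} ∪ {D}
  {A, B, E}  = {B, E} ∪ {A, B}
  {A, B, F}  = {C, D, E}ᶜ
  {A, C, D}  = {C, D} ∪ {A}
  {A, C, F}  = {A, F} ∪ {C}
  {A, D, E}  = {A} ∪ {D, E}
  {B, C, E}  = {A, D, F}ᶜ
  {B, C, F}  = {F} ∪ {B, C}
  {B, D, E}  = {B, E} ∪ {D, E}
  {B, E, F}  = {B, E} ∪ {E, F}
  {C, D, F}  = {C, D} ∪ {F}
  {C, E, F}  = {E, F} ∪ {C}
  {A, B, C, E}  = {B, E} ∪ {A, B, C}
  {A, B, D, E}  = {A, B} ∪ {D, E}
  {A, B, D, F}  = {A, B} ∪ {A, D, F}
  {A, C, D, E}  = {C, D, E} ∪ {A}
  {A, C, E, F}  = {C} ∪ {A, E, F}
  {B, C, D, F}  = {F} ∪ {B, C, D}
  {B, C, E, F}  = {E, F} ∪ {B, C}
  {B, D, E, F}  = {B, E} ∪ {D, E, F}
  (now 62)
Pass 5 adds 2:
  {A, C, E}  = {A, C} ∪ {A, E}
  {B, D, F}  = {B} ∪ {D, F}
  (now 64)
Pass 6: no new sets; the family is a σ-algebra.

|σ(𝒜)| = 64.  σ(𝒜) = { {}, {A}, {B}, {C}, {D}, {E}, {F}, {A, B}, {A, C}, {A, D}, {A, E}, {A, F}, {B, C}, {B, D}, {B, E}, {B, F}, {C, D}, {C, E}, {C, F}, {D, E}, {D, F}, {E, F}, {A, B, C}, {A, B, D}, {A, B, E}, {A, B, F}, {A, C, D}, {A, C, E}, {A, C, F}, {A, D, E}, {A, D, F}, {A, E, F}, {B, C, D}, {B, C, E}, {B, C, F}, {B, D, E}, {B, D, F}, {B, E, F}, {C, D, E}, {C, D, F}, {C, E, F}, {D, E, F}, {A, B, C, D}, {A, B, C, E}, {A, B, C, F}, {A, B, D, E}, {A, B, D, F}, {A, B, E, F}, {A, C, D, E}, {A, C, D, F}, {A, C, E, F}, {A, D, E, F}, {B, C, D, E}, {B, C, D, F}, {B, C, E, F}, {B, D, E, F}, {C, D, E, F}, {A, B, C, D, E}, {A, B, C, D, F}, {A, B, C, E, F}, {A, B, D, E, F}, {A, C, D, E, F}, {B, C, D, E, F}, X }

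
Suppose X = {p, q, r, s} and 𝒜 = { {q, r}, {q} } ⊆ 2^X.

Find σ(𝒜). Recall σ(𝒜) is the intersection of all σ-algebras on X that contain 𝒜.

Take S₀ = 𝒜 ∪ {∅, X} = { ∅, {q}, {q, r}, X }.
Pass 1: 2 new —
  {p, s}  = X∖{q, r}
  {p, r, s}  = X∖{q}
  |family| = 6
Pass 2. New:
  {p, q, s}  = {p, s} ∪ {q}
  |family| = 7
Pass 3 adds 1:
  {r}  = X∖{p, q, s}
  |family| = 8
Pass 4 adds nothing — fixpoint reached.

σ(𝒜) = { ∅, {q}, {r}, {p, s}, {q, r}, {p, q, s}, {p, r, s}, X }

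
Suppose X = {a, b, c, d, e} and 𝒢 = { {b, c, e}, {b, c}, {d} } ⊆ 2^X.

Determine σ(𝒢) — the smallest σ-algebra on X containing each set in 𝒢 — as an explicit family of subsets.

Take S₀ = 𝒢 ∪ {∅, X} = { {}, {d}, {b, c}, {b, c, e}, X }.
Round 1: +5 →
  {a, d}  = complement {b, c, e}
  {a, d, e}  = complement {b, c}
  {b, c, d}  = {b, c} ∪ {d}
  {a, b, c, e}  = complement {d}
  {b, c, d, e}  = {b, c, e} ∪ {d}
  (now 10)
Round 2 adds 3:
  {a}  = complement {b, c, d, e}
  {a, e}  = complement {b, c, d}
  {a, b, c, d}  = {b, c, d} ∪ {a, d}
  (now 13)
Round 3: 2 new —
  {e}  = complement {a, b, c, d}
  {a, b, c}  = {b, c} ∪ {a}
  (now 15)
Round 4 adds 1:
  {d, e}  = complement {a, b, c}
  (now 16)
After Round 5 the family is unchanged; done.

Therefore σ(𝒢) = { {}, {a}, {d}, {e}, {a, d}, {a, e}, {b, c}, {d, e}, {a, b, c}, {a, d, e}, {b, c, d}, {b, c, e}, {a, b, c, d}, {a, b, c, e}, {b, c, d, e}, X } (|σ(𝒢)| = 16).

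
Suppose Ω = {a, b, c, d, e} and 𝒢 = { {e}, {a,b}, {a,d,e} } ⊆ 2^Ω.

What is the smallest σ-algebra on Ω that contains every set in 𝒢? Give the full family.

|σ(𝒢)| = 32.  σ(𝒢) = { {}, {a}, {b}, {c}, {d}, {e}, {a,b}, {a,c}, {a,d}, {a,e}, {b,c}, {b,d}, {b,e}, {c,d}, {c,e}, {d,e}, {a,b,c}, {a,b,d}, {a,b,e}, {a,c,d}, {a,c,e}, {a,d,e}, {b,c,d}, {b,c,e}, {b,d,e}, {c,d,e}, {a,b,c,d}, {a,b,c,e}, {a,b,d,e}, {a,c,d,e}, {b,c,d,e}, Ω }

Check:
Initial family (5 sets): { {}, {e}, {a,b}, {a,d,e}, Ω }.
Round 1: +5 →
  {b,c}  = complement {a,d,e}
  {a,b,e}  = {a,b} ∪ {e}
  {c,d,e}  = complement {a,b}
  {a,b,c,d}  = complement {e}
  {a,b,d,e}  = {a,d,e} ∪ {a,b}
Round 2. New:
  {c}  = complement {a,b,d,e}
  {c,d}  = complement {a,b,e}
  {a,b,c}  = {a,b} ∪ {b,c}
  {b,c,e}  = {e} ∪ {b,c}
  {a,b,c,e}  = {a,b,e} ∪ {b,c}
  {a,c,d,e}  = {a,d,e} ∪ {c,d,e}
  {b,c,d,e}  = {c,d,e} ∪ {b,c}
Round 3: +7 →
  {a}  = complement {b,c,d,e}
  {b}  = complement {a,c,d,e}
  {d}  = complement {a,b,c,e}
  {a,d}  = complement {b,c,e}
  {c,e}  = {c} ∪ {e}
  {d,e}  = complement {a,b,c}
  {b,c,d}  = {c,d} ∪ {b,c}
Round 4: +8 →
  {a,c}  = {c} ∪ {a}
  {a,e}  = complement {b,c,d}
  {b,d}  = {b} ∪ {d}
  {b,e}  = {b} ∪ {e}
  {a,b,d}  = complement {c,e}
  {a,c,d}  = {c,d} ∪ {a,d}
  {a,c,e}  = {c,e} ∪ {a}
  {b,d,e}  = {b} ∪ {d,e}
Round 5: already closed under ᶜ and ∪.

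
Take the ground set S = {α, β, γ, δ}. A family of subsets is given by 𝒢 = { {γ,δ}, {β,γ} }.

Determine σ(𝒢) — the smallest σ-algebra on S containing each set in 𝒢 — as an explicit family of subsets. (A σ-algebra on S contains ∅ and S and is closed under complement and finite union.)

Initial family (4 sets): { ∅, {β,γ}, {γ,δ}, S }.
Round 1 (3 new):
  {α,β}  = S∖{γ,δ}
  {α,δ}  = S∖{β,γ}
  {β,γ,δ}  = {γ,δ} ∪ {β,γ}
Round 2 (4 new):
  {α}  = S∖{β,γ,δ}
  {α,β,γ}  = {β,γ} ∪ {α,β}
  {α,β,δ}  = {α,δ} ∪ {α,β}
  {α,γ,δ}  = {γ,δ} ∪ {α,δ}
Round 3: +3 →
  {β}  = S∖{α,γ,δ}
  {γ}  = S∖{α,β,δ}
  {δ}  = S∖{α,β,γ}
Round 4 adds 2:
  {α,γ}  = {γ} ∪ {α}
  {β,δ}  = {δ} ∪ {β}
Round 5: no new sets; the family is a σ-algebra.

|σ(𝒢)| = 16.  σ(𝒢) = { ∅, {α}, {β}, {γ}, {δ}, {α,β}, {α,γ}, {α,δ}, {β,γ}, {β,δ}, {γ,δ}, {α,β,γ}, {α,β,δ}, {α,γ,δ}, {β,γ,δ}, S }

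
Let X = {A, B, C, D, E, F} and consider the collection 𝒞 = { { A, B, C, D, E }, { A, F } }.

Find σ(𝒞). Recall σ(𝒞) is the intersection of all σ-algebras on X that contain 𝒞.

σ(𝒞) = { {  }, { A }, { F }, { A, F }, { B, C, D, E }, { A, B, C, D, E }, { B, C, D, E, F }, X }

Trace:
Begin from { {  }, { A, F }, { A, B, C, D, E }, X } (that is, 𝒞 plus ∅ and X).
Iteration 1 adds 2:
  { F }  = ᶜ of { A, B, C, D, E }
  { B, C, D, E }  = ᶜ of { A, F }
  — 6 sets.
Iteration 2. New:
  { B, C, D, E, F }  = { B, C, D, E } ∪ { F }
  — 7 sets.
Iteration 3. New:
  { A }  = ᶜ of { B, C, D, E, F }
  — 8 sets.
After Iteration 4 the family is unchanged; done.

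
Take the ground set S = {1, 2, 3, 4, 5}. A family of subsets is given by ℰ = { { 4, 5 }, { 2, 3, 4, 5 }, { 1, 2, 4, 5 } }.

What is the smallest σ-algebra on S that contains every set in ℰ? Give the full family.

Begin from { {}, { 4, 5 }, { 1, 2, 4, 5 }, { 2, 3, 4, 5 }, S } (that is, ℰ plus ∅ and S).
Round 1 (3 new):
  { 1 }  = complement { 2, 3, 4, 5 }
  { 3 }  = complement { 1, 2, 4, 5 }
  { 1, 2, 3 }  = complement { 4, 5 }
  (now 8)
Round 2. New:
  { 1, 3 }  = { 3 } ∪ { 1 }
  { 1, 4, 5 }  = { 4, 5 } ∪ { 1 }
  { 3, 4, 5 }  = { 4, 5 } ∪ { 3 }
  (now 11)
Round 3: 4 new —
  { 1, 2 }  = complement { 3, 4, 5 }
  { 2, 3 }  = complement { 1, 4, 5 }
  { 2, 4, 5 }  = complement { 1, 3 }
  { 1, 3, 4, 5 }  = { 4, 5 } ∪ { 1, 3 }
  (now 15)
Round 4 adds 1:
  { 2 }  = complement { 1, 3, 4, 5 }
  (now 16)
Round 5: no new sets; the family is a σ-algebra.

Hence σ(ℰ) has 16 members: { {}, { 1 }, { 2 }, { 3 }, { 1, 2 }, { 1, 3 }, { 2, 3 }, { 4, 5 }, { 1, 2, 3 }, { 1, 4, 5 }, { 2, 4, 5 }, { 3, 4, 5 }, { 1, 2, 4, 5 }, { 1, 3, 4, 5 }, { 2, 3, 4, 5 }, S }.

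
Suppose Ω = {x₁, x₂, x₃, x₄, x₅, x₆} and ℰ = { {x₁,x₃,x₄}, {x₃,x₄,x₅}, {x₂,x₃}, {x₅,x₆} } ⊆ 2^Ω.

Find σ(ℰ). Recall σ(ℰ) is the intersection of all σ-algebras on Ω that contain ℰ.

Begin from { ∅, {x₂,x₃}, {x₅,x₆}, {x₁,x₃,x₄}, {x₃,x₄,x₅}, Ω } (that is, ℰ plus ∅ and Ω).
Iteration 1 adds 9:
  {x₁,x₂,x₆}  = ᶜ of {x₃,x₄,x₅}
  {x₂,x₅,x₆}  = ᶜ of {x₁,x₃,x₄}
  {x₁,x₂,x₃,x₄}  = ᶜ of {x₅,x₆}
  {x₁,x₃,x₄,x₅}  = {x₃,x₄,x₅} ∪ {x₁,x₃,x₄}
  {x₁,x₄,x₅,x₆}  = ᶜ of {x₂,x₃}
  {x₂,x₃,x₄,x₅}  = {x₃,x₄,x₅} ∪ {x₂,x₃}
  {x₂,x₃,x₅,x₆}  = {x₂,x₃} ∪ {x₅,x₆}
  {x₃,x₄,x₅,x₆}  = {x₃,x₄,x₅} ∪ {x₅,x₆}
  {x₁,x₃,x₄,x₅,x₆}  = {x₁,x₃,x₄} ∪ {x₅,x₆}
  — 15 sets.
Iteration 2: 12 new —
  {x₂}  = ᶜ of {x₁,x₃,x₄,x₅,x₆}
  {x₁,x₂}  = ᶜ of {x₃,x₄,x₅,x₆}
  {x₁,x₄}  = ᶜ of {x₂,x₃,x₅,x₆}
  {x₁,x₆}  = ᶜ of {x₂,x₃,x₄,x₅}
  {x₂,x₆}  = ᶜ of {x₁,x₃,x₄,x₅}
  {x₁,x₂,x₃,x₆}  = {x₂,x₃} ∪ {x₁,x₂,x₆}
  {x₁,x₂,x₅,x₆}  = {x₅,x₆} ∪ {x₁,x₂,x₆}
  {x₁,x₂,x₃,x₄,x₅}  = {x₃,x₄,x₅} ∪ {x₁,x₂,x₃,x₄}
  {x₁,x₂,x₃,x₄,x₆}  = {x₁,x₃,x₄} ∪ {x₁,x₂,x₆}
  {x₁,x₂,x₃,x₅,x₆}  = {x₁,x₂,x₆} ∪ {x₂,x₃,x₅,x₆}
  {x₁,x₂,x₄,x₅,x₆}  = {x₁,x₄,x₅,x₆} ∪ {x₂,x₅,x₆}
  {x₂,x₃,x₄,x₅,x₆}  = {x₃,x₄,x₅} ∪ {x₂,x₅,x₆}
  — 27 sets.
Iteration 3 adds 14:
  {x₁}  = ᶜ of {x₂,x₃,x₄,x₅,x₆}
  {x₃}  = ᶜ of {x₁,x₂,x₄,x₅,x₆}
  {x₄}  = ᶜ of {x₁,x₂,x₃,x₅,x₆}
  {x₅}  = ᶜ of {x₁,x₂,x₃,x₄,x₆}
  {x₆}  = ᶜ of {x₁,x₂,x₃,x₄,x₅}
  {x₃,x₄}  = ᶜ of {x₁,x₂,x₅,x₆}
  {x₄,x₅}  = ᶜ of {x₁,x₂,x₃,x₆}
  {x₁,x₂,x₃}  = {x₁,x₂} ∪ {x₂,x₃}
  {x₁,x₂,x₄}  = {x₂} ∪ {x₁,x₄}
  {x₁,x₄,x₆}  = {x₁,x₆} ∪ {x₁,x₄}
  {x₁,x₅,x₆}  = {x₅,x₆} ∪ {x₁,x₆}
  {x₂,x₃,x₆}  = {x₂,x₆} ∪ {x₂,x₃}
  {x₁,x₂,x₄,x₆}  = {x₁,x₄} ∪ {x₂,x₆}
  {x₁,x₃,x₄,x₆}  = {x₁,x₆} ∪ {x₁,x₃,x₄}
  — 41 sets.
Iteration 4 adds 22:
  {x₁,x₃}  = {x₃} ∪ {x₁}
  {x₁,x₅}  = {x₁} ∪ {x₅}
  {x₂,x₄}  = {x₂} ∪ {x₄}
  {x₂,x₅}  = ᶜ of {x₁,x₃,x₄,x₆}
  {x₃,x₅}  = ᶜ of {x₁,x₂,x₄,x₆}
  {x₃,x₆}  = {x₃} ∪ {x₆}
  {x₄,x₆}  = {x₄} ∪ {x₆}
  {x₁,x₂,x₅}  = {x₁,x₂} ∪ {x₅}
  {x₁,x₃,x₆}  = {x₁,x₆} ∪ {x₃}
  {x₁,x₄,x₅}  = ᶜ of {x₂,x₃,x₆}
  {x₂,x₃,x₄}  = ᶜ of {x₁,x₅,x₆}
  {x₂,x₃,x₅}  = ᶜ of {x₁,x₄,x₆}
  {x₂,x₄,x₅}  = {x₂} ∪ {x₄,x₅}
  {x₂,x₄,x₆}  = {x₂,x₆} ∪ {x₄}
  {x₃,x₄,x₆}  = {x₃,x₄} ∪ {x₆}
  {x₃,x₅,x₆}  = ᶜ of {x₁,x₂,x₄}
  {x₄,x₅,x₆}  = ᶜ of {x₁,x₂,x₃}
  {x₁,x₂,x₃,x₅}  = {x₁,x₂,x₃} ∪ {x₅}
  {x₁,x₂,x₄,x₅}  = {x₄,x₅} ∪ {x₁,x₂}
  {x₁,x₃,x₅,x₆}  = {x₁,x₅,x₆} ∪ {x₃}
  {x₂,x₃,x₄,x₆}  = {x₃,x₄} ∪ {x₂,x₃,x₆}
  {x₂,x₄,x₅,x₆}  = {x₄,x₅} ∪ {x₂,x₆}
  — 63 sets.
Iteration 5: 1 new —
  {x₁,x₃,x₅}  = ᶜ of {x₂,x₄,x₆}
  — 64 sets.
Iteration 6 adds nothing — fixpoint reached.

Hence σ(ℰ) has 64 members: { ∅, {x₁}, {x₂}, {x₃}, {x₄}, {x₅}, {x₆}, {x₁,x₂}, {x₁,x₃}, {x₁,x₄}, {x₁,x₅}, {x₁,x₆}, {x₂,x₃}, {x₂,x₄}, {x₂,x₅}, {x₂,x₆}, {x₃,x₄}, {x₃,x₅}, {x₃,x₆}, {x₄,x₅}, {x₄,x₆}, {x₅,x₆}, {x₁,x₂,x₃}, {x₁,x₂,x₄}, {x₁,x₂,x₅}, {x₁,x₂,x₆}, {x₁,x₃,x₄}, {x₁,x₃,x₅}, {x₁,x₃,x₆}, {x₁,x₄,x₅}, {x₁,x₄,x₆}, {x₁,x₅,x₆}, {x₂,x₃,x₄}, {x₂,x₃,x₅}, {x₂,x₃,x₆}, {x₂,x₄,x₅}, {x₂,x₄,x₆}, {x₂,x₅,x₆}, {x₃,x₄,x₅}, {x₃,x₄,x₆}, {x₃,x₅,x₆}, {x₄,x₅,x₆}, {x₁,x₂,x₃,x₄}, {x₁,x₂,x₃,x₅}, {x₁,x₂,x₃,x₆}, {x₁,x₂,x₄,x₅}, {x₁,x₂,x₄,x₆}, {x₁,x₂,x₅,x₆}, {x₁,x₃,x₄,x₅}, {x₁,x₃,x₄,x₆}, {x₁,x₃,x₅,x₆}, {x₁,x₄,x₅,x₆}, {x₂,x₃,x₄,x₅}, {x₂,x₃,x₄,x₆}, {x₂,x₃,x₅,x₆}, {x₂,x₄,x₅,x₆}, {x₃,x₄,x₅,x₆}, {x₁,x₂,x₃,x₄,x₅}, {x₁,x₂,x₃,x₄,x₆}, {x₁,x₂,x₃,x₅,x₆}, {x₁,x₂,x₄,x₅,x₆}, {x₁,x₃,x₄,x₅,x₆}, {x₂,x₃,x₄,x₅,x₆}, Ω }.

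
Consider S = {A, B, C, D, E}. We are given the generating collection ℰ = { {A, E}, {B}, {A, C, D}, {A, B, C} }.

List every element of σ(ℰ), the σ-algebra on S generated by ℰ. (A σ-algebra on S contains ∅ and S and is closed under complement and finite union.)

Begin from { {}, {B}, {A, E}, {A, B, C}, {A, C, D}, S } (that is, ℰ plus ∅ and S).
Iteration 1 adds 7:
  {B, E}  = complement {A, C, D}
  {D, E}  = complement {A, B, C}
  {A, B, E}  = {A, E} ∪ {B}
  {B, C, D}  = complement {A, E}
  {A, B, C, D}  = {A, C, D} ∪ {A, B, C}
  {A, B, C, E}  = {A, B, C} ∪ {A, E}
  {A, C, D, E}  = complement {B}
  (now 13)
Iteration 2 (7 new):
  {D}  = complement {A, B, C, E}
  {E}  = complement {A, B, C, D}
  {C, D}  = complement {A, B, E}
  {A, D, E}  = {D, E} ∪ {A, E}
  {B, D, E}  = {B, E} ∪ {D, E}
  {A, B, D, E}  = {D, E} ∪ {A, B, E}
  {B, C, D, E}  = {B, E} ∪ {B, C, D}
  (now 20)
Iteration 3 (6 new):
  {A}  = complement {B, C, D, E}
  {C}  = complement {A, B, D, E}
  {A, C}  = complement {B, D, E}
  {B, C}  = complement {A, D, E}
  {B, D}  = {B} ∪ {D}
  {C, D, E}  = {C, D} ∪ {D, E}
  (now 26)
Iteration 4: +6 →
  {A, B}  = complement {C, D, E}
  {A, D}  = {D} ∪ {A}
  {C, E}  = {E} ∪ {C}
  {A, B, D}  = {B, D} ∪ {A}
  {A, C, E}  = complement {B, D}
  {B, C, E}  = {B, E} ∪ {C}
  (now 32)
After Iteration 5 the family is unchanged; done.

σ(ℰ) = { {}, {A}, {B}, {C}, {D}, {E}, {A, B}, {A, C}, {A, D}, {A, E}, {B, C}, {B, D}, {B, E}, {C, D}, {C, E}, {D, E}, {A, B, C}, {A, B, D}, {A, B, E}, {A, C, D}, {A, C, E}, {A, D, E}, {B, C, D}, {B, C, E}, {B, D, E}, {C, D, E}, {A, B, C, D}, {A, B, C, E}, {A, B, D, E}, {A, C, D, E}, {B, C, D, E}, S }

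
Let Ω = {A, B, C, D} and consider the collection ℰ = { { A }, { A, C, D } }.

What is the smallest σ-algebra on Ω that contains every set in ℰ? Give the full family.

Seed the family with ℰ together with ∅ and Ω: { ∅, { A }, { A, C, D }, Ω }.
Iteration 1 (2 new):
  { B }  = { A, C, D }ᶜ
  { B, C, D }  = { A }ᶜ
  [6 total]
Iteration 2: +1 →
  { A, B }  = { B } ∪ { A }
  [7 total]
Iteration 3 (1 new):
  { C, D }  = { A, B }ᶜ
  [8 total]
Iteration 4 adds nothing — fixpoint reached.

Therefore σ(ℰ) = { ∅, { A }, { B }, { A, B }, { C, D }, { A, C, D }, { B, C, D }, Ω } (|σ(ℰ)| = 8).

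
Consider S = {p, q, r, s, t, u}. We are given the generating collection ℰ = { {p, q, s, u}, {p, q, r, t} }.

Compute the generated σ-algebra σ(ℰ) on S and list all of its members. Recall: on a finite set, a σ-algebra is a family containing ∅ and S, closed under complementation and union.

σ(ℰ) (8 sets): { {}, {p, q}, {r, t}, {s, u}, {p, q, r, t}, {p, q, s, u}, {r, s, t, u}, S }

Derivation:
Start: ℰ ∪ {∅, S} = { {}, {p, q, r, t}, {p, q, s, u}, S }.
Pass 1: +2 →
  {r, t}  = {p, q, s, u}ᶜ
  {s, u}  = {p, q, r, t}ᶜ
  (now 6)
Pass 2: 1 new —
  {r, s, t, u}  = {r, t} ∪ {s, u}
  (now 7)
Pass 3 (1 new):
  {p, q}  = {r, s, t, u}ᶜ
  (now 8)
Pass 4: closed — nothing new.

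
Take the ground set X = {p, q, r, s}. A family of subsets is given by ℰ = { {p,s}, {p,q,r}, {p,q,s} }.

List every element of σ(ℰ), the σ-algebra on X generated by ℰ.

σ(ℰ) = { ∅, {p}, {q}, {r}, {s}, {p,q}, {p,r}, {p,s}, {q,r}, {q,s}, {r,s}, {p,q,r}, {p,q,s}, {p,r,s}, {q,r,s}, X }

Working:
Seed the family with ℰ together with ∅ and X: { ∅, {p,s}, {p,q,r}, {p,q,s}, X }.
Step 1. New:
  {r}  = X∖{p,q,s}
  {s}  = X∖{p,q,r}
  {q,r}  = X∖{p,s}
  — 8 sets.
Step 2 adds 3:
  {r,s}  = {s} ∪ {r}
  {p,r,s}  = {r} ∪ {p,s}
  {q,r,s}  = {s} ∪ {q,r}
  — 11 sets.
Step 3 (3 new):
  {p}  = X∖{q,r,s}
  {q}  = X∖{p,r,s}
  {p,q}  = X∖{r,s}
  — 14 sets.
Step 4. New:
  {p,r}  = {r} ∪ {p}
  {q,s}  = {s} ∪ {q}
  — 16 sets.
Step 5: no new sets; the family is a σ-algebra.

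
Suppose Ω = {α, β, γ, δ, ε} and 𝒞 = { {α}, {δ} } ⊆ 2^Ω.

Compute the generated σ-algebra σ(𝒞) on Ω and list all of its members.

Seed the family with 𝒞 together with ∅ and Ω: { ∅, {α}, {δ}, Ω }.
Round 1 adds 3:
  {α, δ}  = {α} ∪ {δ}
  {α, β, γ, ε}  = {δ}ᶜ
  {β, γ, δ, ε}  = {α}ᶜ
  (now 7)
Round 2 (1 new):
  {β, γ, ε}  = {α, δ}ᶜ
  (now 8)
Round 3: closed — nothing new.

Therefore σ(𝒞) = { ∅, {α}, {δ}, {α, δ}, {β, γ, ε}, {α, β, γ, ε}, {β, γ, δ, ε}, Ω } (|σ(𝒞)| = 8).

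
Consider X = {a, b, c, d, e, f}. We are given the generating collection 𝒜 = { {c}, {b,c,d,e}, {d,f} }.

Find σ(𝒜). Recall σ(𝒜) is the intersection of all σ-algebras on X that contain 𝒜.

σ(𝒜) = { ∅, {a}, {c}, {d}, {f}, {a,c}, {a,d}, {a,f}, {b,e}, {c,d}, {c,f}, {d,f}, {a,b,e}, {a,c,d}, {a,c,f}, {a,d,f}, {b,c,e}, {b,d,e}, {b,e,f}, {c,d,f}, {a,b,c,e}, {a,b,d,e}, {a,b,e,f}, {a,c,d,f}, {b,c,d,e}, {b,c,e,f}, {b,d,e,f}, {a,b,c,d,e}, {a,b,c,e,f}, {a,b,d,e,f}, {b,c,d,e,f}, X }

Derivation:
Take S₀ = 𝒜 ∪ {∅, X} = { ∅, {c}, {d,f}, {b,c,d,e}, X }.
Step 1 adds 5:
  {a,f}  = {b,c,d,e}ᶜ
  {c,d,f}  = {c} ∪ {d,f}
  {a,b,c,e}  = {d,f}ᶜ
  {a,b,d,e,f}  = {c}ᶜ
  {b,c,d,e,f}  = {b,c,d,e} ∪ {d,f}
  [10 total]
Step 2: 7 new —
  {a}  = {b,c,d,e,f}ᶜ
  {a,b,e}  = {c,d,f}ᶜ
  {a,c,f}  = {a,f} ∪ {c}
  {a,d,f}  = {a,f} ∪ {d,f}
  {a,c,d,f}  = {a,f} ∪ {c,d,f}
  {a,b,c,d,e}  = {b,c,d,e} ∪ {a,b,c,e}
  {a,b,c,e,f}  = {a,f} ∪ {a,b,c,e}
  [17 total]
Step 3: 7 new —
  {d}  = {a,b,c,e,f}ᶜ
  {f}  = {a,b,c,d,e}ᶜ
  {a,c}  = {c} ∪ {a}
  {b,e}  = {a,c,d,f}ᶜ
  {b,c,e}  = {a,d,f}ᶜ
  {b,d,e}  = {a,c,f}ᶜ
  {a,b,e,f}  = {a,b,e} ∪ {a,f}
  [24 total]
Step 4: +8 →
  {a,d}  = {a} ∪ {d}
  {c,d}  = {a,b,e,f}ᶜ
  {c,f}  = {f} ∪ {c}
  {a,c,d}  = {a,c} ∪ {d}
  {b,e,f}  = {b,e} ∪ {f}
  {a,b,d,e}  = {a} ∪ {b,d,e}
  {b,c,e,f}  = {f} ∪ {b,c,e}
  {b,d,e,f}  = {a,c}ᶜ
  [32 total]
Step 5: no new sets; the family is a σ-algebra.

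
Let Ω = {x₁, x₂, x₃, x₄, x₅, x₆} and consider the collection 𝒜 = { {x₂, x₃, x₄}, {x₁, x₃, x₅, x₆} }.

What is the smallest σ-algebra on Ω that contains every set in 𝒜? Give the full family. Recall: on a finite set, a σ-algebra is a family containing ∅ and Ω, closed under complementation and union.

Take S₀ = 𝒜 ∪ {∅, Ω} = { {}, {x₂, x₃, x₄}, {x₁, x₃, x₅, x₆}, Ω }.
Round 1 (2 new):
  {x₂, x₄}  = complement {x₁, x₃, x₅, x₆}
  {x₁, x₅, x₆}  = complement {x₂, x₃, x₄}
  (now 6)
Round 2: 1 new —
  {x₁, x₂, x₄, x₅, x₆}  = {x₁, x₅, x₆} ∪ {x₂, x₄}
  (now 7)
Round 3 adds 1:
  {x₃}  = complement {x₁, x₂, x₄, x₅, x₆}
  (now 8)
Round 4: already closed under ᶜ and ∪.

σ(𝒜) = { {}, {x₃}, {x₂, x₄}, {x₁, x₅, x₆}, {x₂, x₃, x₄}, {x₁, x₃, x₅, x₆}, {x₁, x₂, x₄, x₅, x₆}, Ω }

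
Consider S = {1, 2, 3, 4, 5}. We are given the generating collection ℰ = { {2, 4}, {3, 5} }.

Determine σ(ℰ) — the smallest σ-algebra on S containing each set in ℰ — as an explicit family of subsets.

Take S₀ = ℰ ∪ {∅, S} = { {}, {2, 4}, {3, 5}, S }.
Iteration 1 adds 3:
  {1, 2, 4}  = S∖{3, 5}
  {1, 3, 5}  = S∖{2, 4}
  {2, 3, 4, 5}  = {3, 5} ∪ {2, 4}
Iteration 2 (1 new):
  {1}  = S∖{2, 3, 4, 5}
Iteration 3: already closed under ᶜ and ∪.

|σ(ℰ)| = 8.  σ(ℰ) = { {}, {1}, {2, 4}, {3, 5}, {1, 2, 4}, {1, 3, 5}, {2, 3, 4, 5}, S }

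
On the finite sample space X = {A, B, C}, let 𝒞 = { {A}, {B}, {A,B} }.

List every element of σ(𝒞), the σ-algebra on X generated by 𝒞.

Take S₀ = 𝒞 ∪ {∅, X} = { ∅, {A}, {B}, {A,B}, X }.
Iteration 1. New:
  {C}  = ᶜ of {A,B}
  {A,C}  = ᶜ of {B}
  {B,C}  = ᶜ of {A}
  |family| = 8
Iteration 2: closed — nothing new.

Hence σ(𝒞) has 8 members: { ∅, {A}, {B}, {C}, {A,B}, {A,C}, {B,C}, X }.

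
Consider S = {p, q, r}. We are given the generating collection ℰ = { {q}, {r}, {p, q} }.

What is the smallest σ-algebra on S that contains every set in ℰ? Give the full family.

Start: ℰ ∪ {∅, S} = { ∅, {q}, {r}, {p, q}, S }.
Pass 1: 2 new —
  {p, r}  = ᶜ of {q}
  {q, r}  = {r} ∪ {q}
  — 7 sets.
Pass 2: +1 →
  {p}  = ᶜ of {q, r}
  — 8 sets.
Pass 3 adds nothing — fixpoint reached.

Hence σ(ℰ) has 8 members: { ∅, {p}, {q}, {r}, {p, q}, {p, r}, {q, r}, S }.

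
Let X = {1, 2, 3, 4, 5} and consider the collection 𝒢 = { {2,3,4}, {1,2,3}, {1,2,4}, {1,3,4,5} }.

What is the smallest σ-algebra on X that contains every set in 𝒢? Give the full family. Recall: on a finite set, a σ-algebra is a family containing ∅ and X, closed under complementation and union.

Take S₀ = 𝒢 ∪ {∅, X} = { {}, {1,2,3}, {1,2,4}, {2,3,4}, {1,3,4,5}, X }.
Step 1. New:
  {2}  = {1,3,4,5}ᶜ
  {1,5}  = {2,3,4}ᶜ
  {3,5}  = {1,2,4}ᶜ
  {4,5}  = {1,2,3}ᶜ
  {1,2,3,4}  = {1,2,3} ∪ {2,3,4}
  — 11 sets.
Step 2: +10 →
  {5}  = {1,2,3,4}ᶜ
  {1,2,5}  = {2} ∪ {1,5}
  {1,3,5}  = {1,5} ∪ {3,5}
  {1,4,5}  = {4,5} ∪ {1,5}
  {2,3,5}  = {2} ∪ {3,5}
  {2,4,5}  = {2} ∪ {4,5}
  {3,4,5}  = {4,5} ∪ {3,5}
  {1,2,3,5}  = {1,2,3} ∪ {1,5}
  {1,2,4,5}  = {1,2,4} ∪ {4,5}
  {2,3,4,5}  = {2,3,4} ∪ {4,5}
  — 21 sets.
Step 3 (10 new):
  {1}  = {2,3,4,5}ᶜ
  {3}  = {1,2,4,5}ᶜ
  {4}  = {1,2,3,5}ᶜ
  {1,2}  = {3,4,5}ᶜ
  {1,3}  = {2,4,5}ᶜ
  {1,4}  = {2,3,5}ᶜ
  {2,3}  = {1,4,5}ᶜ
  {2,4}  = {1,3,5}ᶜ
  {2,5}  = {2} ∪ {5}
  {3,4}  = {1,2,5}ᶜ
  — 31 sets.
Step 4: +1 →
  {1,3,4}  = {2,5}ᶜ
  — 32 sets.
Step 5: stable.

Hence σ(𝒢) has 32 members: { {}, {1}, {2}, {3}, {4}, {5}, {1,2}, {1,3}, {1,4}, {1,5}, {2,3}, {2,4}, {2,5}, {3,4}, {3,5}, {4,5}, {1,2,3}, {1,2,4}, {1,2,5}, {1,3,4}, {1,3,5}, {1,4,5}, {2,3,4}, {2,3,5}, {2,4,5}, {3,4,5}, {1,2,3,4}, {1,2,3,5}, {1,2,4,5}, {1,3,4,5}, {2,3,4,5}, X }.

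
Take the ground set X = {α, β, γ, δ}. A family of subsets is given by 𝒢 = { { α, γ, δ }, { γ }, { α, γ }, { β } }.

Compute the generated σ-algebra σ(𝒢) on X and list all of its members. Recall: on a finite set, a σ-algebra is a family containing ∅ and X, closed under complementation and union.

Begin from { {  }, { β }, { γ }, { α, γ }, { α, γ, δ }, X } (that is, 𝒢 plus ∅ and X).
Iteration 1 adds 4:
  { β, γ }  = { γ } ∪ { β }
  { β, δ }  = X∖{ α, γ }
  { α, β, γ }  = { α, γ } ∪ { β }
  { α, β, δ }  = X∖{ γ }
  (now 10)
Iteration 2: 3 new —
  { δ }  = X∖{ α, β, γ }
  { α, δ }  = X∖{ β, γ }
  { β, γ, δ }  = { γ } ∪ { β, δ }
  (now 13)
Iteration 3: 2 new —
  { α }  = X∖{ β, γ, δ }
  { γ, δ }  = { γ } ∪ { δ }
  (now 15)
Iteration 4: 1 new —
  { α, β }  = X∖{ γ, δ }
  (now 16)
Iteration 5: already closed under ᶜ and ∪.

Therefore σ(𝒢) = { {  }, { α }, { β }, { γ }, { δ }, { α, β }, { α, γ }, { α, δ }, { β, γ }, { β, δ }, { γ, δ }, { α, β, γ }, { α, β, δ }, { α, γ, δ }, { β, γ, δ }, X } (|σ(𝒢)| = 16).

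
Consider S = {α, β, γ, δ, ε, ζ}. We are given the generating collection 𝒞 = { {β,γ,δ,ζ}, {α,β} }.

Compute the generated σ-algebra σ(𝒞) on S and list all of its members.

Begin from { ∅, {α,β}, {β,γ,δ,ζ}, S } (that is, 𝒞 plus ∅ and S).
Iteration 1 adds 3:
  {α,ε}  = complement {β,γ,δ,ζ}
  {γ,δ,ε,ζ}  = complement {α,β}
  {α,β,γ,δ,ζ}  = {β,γ,δ,ζ} ∪ {α,β}
  (now 7)
Iteration 2. New:
  {ε}  = complement {α,β,γ,δ,ζ}
  {α,β,ε}  = {α,β} ∪ {α,ε}
  {α,γ,δ,ε,ζ}  = {α,ε} ∪ {γ,δ,ε,ζ}
  {β,γ,δ,ε,ζ}  = {β,γ,δ,ζ} ∪ {γ,δ,ε,ζ}
  (now 11)
Iteration 3: +3 →
  {α}  = complement {β,γ,δ,ε,ζ}
  {β}  = complement {α,γ,δ,ε,ζ}
  {γ,δ,ζ}  = complement {α,β,ε}
  (now 14)
Iteration 4 (2 new):
  {β,ε}  = {β} ∪ {ε}
  {α,γ,δ,ζ}  = {γ,δ,ζ} ∪ {α}
  (now 16)
Iteration 5 adds nothing — fixpoint reached.

σ(𝒞) = { ∅, {α}, {β}, {ε}, {α,β}, {α,ε}, {β,ε}, {α,β,ε}, {γ,δ,ζ}, {α,γ,δ,ζ}, {β,γ,δ,ζ}, {γ,δ,ε,ζ}, {α,β,γ,δ,ζ}, {α,γ,δ,ε,ζ}, {β,γ,δ,ε,ζ}, S }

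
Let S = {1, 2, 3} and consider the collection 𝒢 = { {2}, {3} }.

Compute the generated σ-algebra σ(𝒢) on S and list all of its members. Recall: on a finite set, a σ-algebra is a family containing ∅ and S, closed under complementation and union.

Start: 𝒢 ∪ {∅, S} = { {}, {2}, {3}, S }.
Iteration 1: +3 →
  {1,2}  = complement {3}
  {1,3}  = complement {2}
  {2,3}  = {3} ∪ {2}
  [7 total]
Iteration 2 (1 new):
  {1}  = complement {2,3}
  [8 total]
Iteration 3: stable.

Hence σ(𝒢) has 8 members: { {}, {1}, {2}, {3}, {1,2}, {1,3}, {2,3}, S }.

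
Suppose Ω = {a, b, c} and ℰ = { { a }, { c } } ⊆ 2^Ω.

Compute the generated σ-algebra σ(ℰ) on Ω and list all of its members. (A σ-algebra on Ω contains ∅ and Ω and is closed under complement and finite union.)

σ(ℰ) = { {  }, { a }, { b }, { c }, { a, b }, { a, c }, { b, c }, Ω }

Check:
Begin from { {  }, { a }, { c }, Ω } (that is, ℰ plus ∅ and Ω).
Iteration 1 (3 new):
  { a, b }  = Ω∖{ c }
  { a, c }  = { c } ∪ { a }
  { b, c }  = Ω∖{ a }
  (now 7)
Iteration 2 adds 1:
  { b }  = Ω∖{ a, c }
  (now 8)
Iteration 3 adds nothing — fixpoint reached.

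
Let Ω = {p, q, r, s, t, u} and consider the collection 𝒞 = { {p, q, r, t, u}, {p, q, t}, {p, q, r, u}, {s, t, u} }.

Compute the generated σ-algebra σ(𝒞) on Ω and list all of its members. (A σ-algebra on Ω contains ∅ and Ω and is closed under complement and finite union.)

Start: 𝒞 ∪ {∅, Ω} = { {}, {p, q, t}, {s, t, u}, {p, q, r, u}, {p, q, r, t, u}, Ω }.
Step 1: +5 →
  {s}  = Ω∖{p, q, r, t, u}
  {s, t}  = Ω∖{p, q, r, u}
  {p, q, r}  = Ω∖{s, t, u}
  {r, s, u}  = Ω∖{p, q, t}
  {p, q, s, t, u}  = {p, q, t} ∪ {s, t, u}
  — 11 sets.
Step 2. New:
  {r}  = Ω∖{p, q, s, t, u}
  {p, q, r, s}  = {p, q, r} ∪ {s}
  {p, q, r, t}  = {p, q, r} ∪ {p, q, t}
  {p, q, s, t}  = {s, t} ∪ {p, q, t}
  {r, s, t, u}  = {s, t} ∪ {r, s, u}
  {p, q, r, s, t}  = {p, q, r} ∪ {s, t}
  {p, q, r, s, u}  = {p, q, r} ∪ {r, s, u}
  — 18 sets.
Step 3. New:
  {t}  = Ω∖{p, q, r, s, u}
  {u}  = Ω∖{p, q, r, s, t}
  {p, q}  = Ω∖{r, s, t, u}
  {r, s}  = {r} ∪ {s}
  {r, u}  = Ω∖{p, q, s, t}
  {s, u}  = Ω∖{p, q, r, t}
  {t, u}  = Ω∖{p, q, r, s}
  {r, s, t}  = {s, t} ∪ {r}
  — 26 sets.
Step 4. New:
  {r, t}  = {t} ∪ {r}
  {p, q, s}  = {p, q} ∪ {s}
  {p, q, u}  = Ω∖{r, s, t}
  {r, t, u}  = {t, u} ∪ {r}
  {p, q, s, u}  = {p, q} ∪ {s, u}
  {p, q, t, u}  = Ω∖{r, s}
  — 32 sets.
Step 5: already closed under ᶜ and ∪.

σ(𝒞) = { {}, {r}, {s}, {t}, {u}, {p, q}, {r, s}, {r, t}, {r, u}, {s, t}, {s, u}, {t, u}, {p, q, r}, {p, q, s}, {p, q, t}, {p, q, u}, {r, s, t}, {r, s, u}, {r, t, u}, {s, t, u}, {p, q, r, s}, {p, q, r, t}, {p, q, r, u}, {p, q, s, t}, {p, q, s, u}, {p, q, t, u}, {r, s, t, u}, {p, q, r, s, t}, {p, q, r, s, u}, {p, q, r, t, u}, {p, q, s, t, u}, Ω }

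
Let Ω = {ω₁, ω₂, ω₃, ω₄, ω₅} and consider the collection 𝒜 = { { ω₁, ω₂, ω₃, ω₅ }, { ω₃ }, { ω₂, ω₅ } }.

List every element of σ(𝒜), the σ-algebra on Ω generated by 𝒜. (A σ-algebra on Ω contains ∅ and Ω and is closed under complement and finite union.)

Begin from { ∅, { ω₃ }, { ω₂, ω₅ }, { ω₁, ω₂, ω₃, ω₅ }, Ω } (that is, 𝒜 plus ∅ and Ω).
Round 1: +4 →
  { ω₄ }  = complement { ω₁, ω₂, ω₃, ω₅ }
  { ω₁, ω₃, ω₄ }  = complement { ω₂, ω₅ }
  { ω₂, ω₃, ω₅ }  = { ω₃ } ∪ { ω₂, ω₅ }
  { ω₁, ω₂, ω₄, ω₅ }  = complement { ω₃ }
  (now 9)
Round 2 (4 new):
  { ω₁, ω₄ }  = complement { ω₂, ω₃, ω₅ }
  { ω₃, ω₄ }  = { ω₃ } ∪ { ω₄ }
  { ω₂, ω₄, ω₅ }  = { ω₂, ω₅ } ∪ { ω₄ }
  { ω₂, ω₃, ω₄, ω₅ }  = { ω₂, ω₃, ω₅ } ∪ { ω₄ }
  (now 13)
Round 3 (3 new):
  { ω₁ }  = complement { ω₂, ω₃, ω₄, ω₅ }
  { ω₁, ω₃ }  = complement { ω₂, ω₄, ω₅ }
  { ω₁, ω₂, ω₅ }  = complement { ω₃, ω₄ }
  (now 16)
Round 4: no new sets; the family is a σ-algebra.

Hence σ(𝒜) has 16 members: { ∅, { ω₁ }, { ω₃ }, { ω₄ }, { ω₁, ω₃ }, { ω₁, ω₄ }, { ω₂, ω₅ }, { ω₃, ω₄ }, { ω₁, ω₂, ω₅ }, { ω₁, ω₃, ω₄ }, { ω₂, ω₃, ω₅ }, { ω₂, ω₄, ω₅ }, { ω₁, ω₂, ω₃, ω₅ }, { ω₁, ω₂, ω₄, ω₅ }, { ω₂, ω₃, ω₄, ω₅ }, Ω }.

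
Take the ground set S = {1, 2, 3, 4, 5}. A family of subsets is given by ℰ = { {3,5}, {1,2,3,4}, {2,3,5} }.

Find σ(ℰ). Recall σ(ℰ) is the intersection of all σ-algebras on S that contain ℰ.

Initial family (5 sets): { {}, {3,5}, {2,3,5}, {1,2,3,4}, S }.
Step 1 (3 new):
  {5}  = ᶜ of {1,2,3,4}
  {1,4}  = ᶜ of {2,3,5}
  {1,2,4}  = ᶜ of {3,5}
  — 8 sets.
Step 2: +3 →
  {1,4,5}  = {1,4} ∪ {5}
  {1,2,4,5}  = {1,2,4} ∪ {5}
  {1,3,4,5}  = {3,5} ∪ {1,4}
  — 11 sets.
Step 3 (3 new):
  {2}  = ᶜ of {1,3,4,5}
  {3}  = ᶜ of {1,2,4,5}
  {2,3}  = ᶜ of {1,4,5}
  — 14 sets.
Step 4: 2 new —
  {2,5}  = {2} ∪ {5}
  {1,3,4}  = {3} ∪ {1,4}
  — 16 sets.
Step 5: already closed under ᶜ and ∪.

|σ(ℰ)| = 16.  σ(ℰ) = { {}, {2}, {3}, {5}, {1,4}, {2,3}, {2,5}, {3,5}, {1,2,4}, {1,3,4}, {1,4,5}, {2,3,5}, {1,2,3,4}, {1,2,4,5}, {1,3,4,5}, S }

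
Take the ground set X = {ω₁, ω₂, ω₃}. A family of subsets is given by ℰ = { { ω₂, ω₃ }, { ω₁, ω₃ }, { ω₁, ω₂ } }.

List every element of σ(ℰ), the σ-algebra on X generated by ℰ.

|σ(ℰ)| = 8.  σ(ℰ) = { ∅, { ω₁ }, { ω₂ }, { ω₃ }, { ω₁, ω₂ }, { ω₁, ω₃ }, { ω₂, ω₃ }, X }

Check:
Start: ℰ ∪ {∅, X} = { ∅, { ω₁, ω₂ }, { ω₁, ω₃ }, { ω₂, ω₃ }, X }.
Pass 1: 3 new —
  { ω₁ }  = X∖{ ω₂, ω₃ }
  { ω₂ }  = X∖{ ω₁, ω₃ }
  { ω₃ }  = X∖{ ω₁, ω₂ }
  [8 total]
Pass 2: stable.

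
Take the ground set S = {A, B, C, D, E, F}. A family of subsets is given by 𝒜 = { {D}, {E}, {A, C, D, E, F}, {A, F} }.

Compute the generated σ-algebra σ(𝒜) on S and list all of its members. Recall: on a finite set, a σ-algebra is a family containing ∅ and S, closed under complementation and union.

σ(𝒜) = { {}, {B}, {C}, {D}, {E}, {A, F}, {B, C}, {B, D}, {B, E}, {C, D}, {C, E}, {D, E}, {A, B, F}, {A, C, F}, {A, D, F}, {A, E, F}, {B, C, D}, {B, C, E}, {B, D, E}, {C, D, E}, {A, B, C, F}, {A, B, D, F}, {A, B, E, F}, {A, C, D, F}, {A, C, E, F}, {A, D, E, F}, {B, C, D, E}, {A, B, C, D, F}, {A, B, C, E, F}, {A, B, D, E, F}, {A, C, D, E, F}, S }

Trace:
Seed the family with 𝒜 together with ∅ and S: { {}, {D}, {E}, {A, F}, {A, C, D, E, F}, S }.
Step 1: 7 new —
  {B}  = ᶜ of {A, C, D, E, F}
  {D, E}  = {D} ∪ {E}
  {A, D, F}  = {A, F} ∪ {D}
  {A, E, F}  = {A, F} ∪ {E}
  {B, C, D, E}  = ᶜ of {A, F}
  {A, B, C, D, F}  = ᶜ of {E}
  {A, B, C, E, F}  = ᶜ of {D}
Step 2 (10 new):
  {B, D}  = {B} ∪ {D}
  {B, E}  = {B} ∪ {E}
  {A, B, F}  = {A, F} ∪ {B}
  {B, C, D}  = ᶜ of {A, E, F}
  {B, C, E}  = ᶜ of {A, D, F}
  {B, D, E}  = {B} ∪ {D, E}
  {A, B, C, F}  = ᶜ of {D, E}
  {A, B, D, F}  = {B} ∪ {A, D, F}
  {A, B, E, F}  = {B} ∪ {A, E, F}
  {A, D, E, F}  = {A, F} ∪ {D, E}
Step 3 (8 new):
  {B, C}  = ᶜ of {A, D, E, F}
  {C, D}  = ᶜ of {A, B, E, F}
  {C, E}  = ᶜ of {A, B, D, F}
  {A, C, F}  = ᶜ of {B, D, E}
  {C, D, E}  = ᶜ of {A, B, F}
  {A, C, D, F}  = ᶜ of {B, E}
  {A, C, E, F}  = ᶜ of {B, D}
  {A, B, D, E, F}  = {B, E} ∪ {A, D, E, F}
Step 4: +1 →
  {C}  = ᶜ of {A, B, D, E, F}
Step 5 adds nothing — fixpoint reached.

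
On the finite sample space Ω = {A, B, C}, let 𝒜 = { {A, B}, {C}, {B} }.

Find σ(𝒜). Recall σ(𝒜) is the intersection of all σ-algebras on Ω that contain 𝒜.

σ(𝒜) (8 sets): { {}, {A}, {B}, {C}, {A, B}, {A, C}, {B, C}, Ω }

Derivation:
Seed the family with 𝒜 together with ∅ and Ω: { {}, {B}, {C}, {A, B}, Ω }.
Step 1: +2 →
  {A, C}  = ᶜ of {B}
  {B, C}  = {C} ∪ {B}
  (now 7)
Step 2 (1 new):
  {A}  = ᶜ of {B, C}
  (now 8)
Step 3 adds nothing — fixpoint reached.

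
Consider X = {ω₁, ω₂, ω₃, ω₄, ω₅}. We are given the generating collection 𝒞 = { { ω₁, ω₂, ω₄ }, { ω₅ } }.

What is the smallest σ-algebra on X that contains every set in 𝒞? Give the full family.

σ(𝒞) = { {  }, { ω₃ }, { ω₅ }, { ω₃, ω₅ }, { ω₁, ω₂, ω₄ }, { ω₁, ω₂, ω₃, ω₄ }, { ω₁, ω₂, ω₄, ω₅ }, X }

Derivation:
Take S₀ = 𝒞 ∪ {∅, X} = { {  }, { ω₅ }, { ω₁, ω₂, ω₄ }, X }.
Round 1. New:
  { ω₃, ω₅ }  = X∖{ ω₁, ω₂, ω₄ }
  { ω₁, ω₂, ω₃, ω₄ }  = X∖{ ω₅ }
  { ω₁, ω₂, ω₄, ω₅ }  = { ω₁, ω₂, ω₄ } ∪ { ω₅ }
  (now 7)
Round 2: +1 →
  { ω₃ }  = X∖{ ω₁, ω₂, ω₄, ω₅ }
  (now 8)
Round 3: no new sets; the family is a σ-algebra.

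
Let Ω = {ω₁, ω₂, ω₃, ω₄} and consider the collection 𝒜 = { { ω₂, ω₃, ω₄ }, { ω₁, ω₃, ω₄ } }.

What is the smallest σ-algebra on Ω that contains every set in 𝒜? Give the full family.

|σ(𝒜)| = 8.  σ(𝒜) = { {}, { ω₁ }, { ω₂ }, { ω₁, ω₂ }, { ω₃, ω₄ }, { ω₁, ω₃, ω₄ }, { ω₂, ω₃, ω₄ }, Ω }

Check:
Take S₀ = 𝒜 ∪ {∅, Ω} = { {}, { ω₁, ω₃, ω₄ }, { ω₂, ω₃, ω₄ }, Ω }.
Pass 1: 2 new —
  { ω₁ }  = complement { ω₂, ω₃, ω₄ }
  { ω₂ }  = complement { ω₁, ω₃, ω₄ }
  (now 6)
Pass 2 adds 1:
  { ω₁, ω₂ }  = { ω₂ } ∪ { ω₁ }
  (now 7)
Pass 3. New:
  { ω₃, ω₄ }  = complement { ω₁, ω₂ }
  (now 8)
Pass 4 adds nothing — fixpoint reached.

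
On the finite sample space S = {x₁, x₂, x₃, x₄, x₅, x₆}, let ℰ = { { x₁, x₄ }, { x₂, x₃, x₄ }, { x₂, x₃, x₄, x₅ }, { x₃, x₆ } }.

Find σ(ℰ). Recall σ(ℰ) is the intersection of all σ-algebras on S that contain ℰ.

|σ(ℰ)| = 64.  σ(ℰ) = { ∅, { x₁ }, { x₂ }, { x₃ }, { x₄ }, { x₅ }, { x₆ }, { x₁, x₂ }, { x₁, x₃ }, { x₁, x₄ }, { x₁, x₅ }, { x₁, x₆ }, { x₂, x₃ }, { x₂, x₄ }, { x₂, x₅ }, { x₂, x₆ }, { x₃, x₄ }, { x₃, x₅ }, { x₃, x₆ }, { x₄, x₅ }, { x₄, x₆ }, { x₅, x₆ }, { x₁, x₂, x₃ }, { x₁, x₂, x₄ }, { x₁, x₂, x₅ }, { x₁, x₂, x₆ }, { x₁, x₃, x₄ }, { x₁, x₃, x₅ }, { x₁, x₃, x₆ }, { x₁, x₄, x₅ }, { x₁, x₄, x₆ }, { x₁, x₅, x₆ }, { x₂, x₃, x₄ }, { x₂, x₃, x₅ }, { x₂, x₃, x₆ }, { x₂, x₄, x₅ }, { x₂, x₄, x₆ }, { x₂, x₅, x₆ }, { x₃, x₄, x₅ }, { x₃, x₄, x₆ }, { x₃, x₅, x₆ }, { x₄, x₅, x₆ }, { x₁, x₂, x₃, x₄ }, { x₁, x₂, x₃, x₅ }, { x₁, x₂, x₃, x₆ }, { x₁, x₂, x₄, x₅ }, { x₁, x₂, x₄, x₆ }, { x₁, x₂, x₅, x₆ }, { x₁, x₃, x₄, x₅ }, { x₁, x₃, x₄, x₆ }, { x₁, x₃, x₅, x₆ }, { x₁, x₄, x₅, x₆ }, { x₂, x₃, x₄, x₅ }, { x₂, x₃, x₄, x₆ }, { x₂, x₃, x₅, x₆ }, { x₂, x₄, x₅, x₆ }, { x₃, x₄, x₅, x₆ }, { x₁, x₂, x₃, x₄, x₅ }, { x₁, x₂, x₃, x₄, x₆ }, { x₁, x₂, x₃, x₅, x₆ }, { x₁, x₂, x₄, x₅, x₆ }, { x₁, x₃, x₄, x₅, x₆ }, { x₂, x₃, x₄, x₅, x₆ }, S }

Trace:
Start: ℰ ∪ {∅, S} = { ∅, { x₁, x₄ }, { x₃, x₆ }, { x₂, x₃, x₄ }, { x₂, x₃, x₄, x₅ }, S }.
Round 1: +9 →
  { x₁, x₆ }  = S∖{ x₂, x₃, x₄, x₅ }
  { x₁, x₅, x₆ }  = S∖{ x₂, x₃, x₄ }
  { x₁, x₂, x₃, x₄ }  = { x₂, x₃, x₄ } ∪ { x₁, x₄ }
  { x₁, x₂, x₄, x₅ }  = S∖{ x₃, x₆ }
  { x₁, x₃, x₄, x₆ }  = { x₁, x₄ } ∪ { x₃, x₆ }
  { x₂, x₃, x₄, x₆ }  = { x₂, x₃, x₄ } ∪ { x₃, x₆ }
  { x₂, x₃, x₅, x₆ }  = S∖{ x₁, x₄ }
  { x₁, x₂, x₃, x₄, x₅ }  = { x₁, x₄ } ∪ { x₂, x₃, x₄, x₅ }
  { x₂, x₃, x₄, x₅, x₆ }  = { x₃, x₆ } ∪ { x₂, x₃, x₄, x₅ }
  |family| = 15
Round 2. New:
  { x₁ }  = S∖{ x₂, x₃, x₄, x₅, x₆ }
  { x₆ }  = S∖{ x₁, x₂, x₃, x₄, x₅ }
  { x₁, x₅ }  = S∖{ x₂, x₃, x₄, x₆ }
  { x₂, x₅ }  = S∖{ x₁, x₃, x₄, x₆ }
  { x₅, x₆ }  = S∖{ x₁, x₂, x₃, x₄ }
  { x₁, x₃, x₆ }  = { x₁, x₆ } ∪ { x₃, x₆ }
  { x₁, x₄, x₆ }  = { x₁, x₆ } ∪ { x₁, x₄ }
  { x₁, x₃, x₅, x₆ }  = { x₁, x₅, x₆ } ∪ { x₃, x₆ }
  { x₁, x₄, x₅, x₆ }  = { x₁, x₄ } ∪ { x₁, x₅, x₆ }
  { x₁, x₂, x₃, x₄, x₆ }  = { x₂, x₃, x₄ } ∪ { x₁, x₆ }
  { x₁, x₂, x₃, x₅, x₆ }  = { x₁, x₆ } ∪ { x₂, x₃, x₅, x₆ }
  { x₁, x₂, x₄, x₅, x₆ }  = { x₁, x₆ } ∪ { x₁, x₂, x₄, x₅ }
  { x₁, x₃, x₄, x₅, x₆ }  = { x₁, x₅, x₆ } ∪ { x₁, x₃, x₄, x₆ }
  |family| = 28
Round 3 adds 13:
  { x₂ }  = S∖{ x₁, x₃, x₄, x₅, x₆ }
  { x₃ }  = S∖{ x₁, x₂, x₄, x₅, x₆ }
  { x₄ }  = S∖{ x₁, x₂, x₃, x₅, x₆ }
  { x₅ }  = S∖{ x₁, x₂, x₃, x₄, x₆ }
  { x₂, x₃ }  = S∖{ x₁, x₄, x₅, x₆ }
  { x₂, x₄ }  = S∖{ x₁, x₃, x₅, x₆ }
  { x₁, x₂, x₅ }  = { x₂, x₅ } ∪ { x₁, x₅ }
  { x₁, x₄, x₅ }  = { x₁, x₄ } ∪ { x₁, x₅ }
  { x₂, x₃, x₅ }  = S∖{ x₁, x₄, x₆ }
  { x₂, x₄, x₅ }  = S∖{ x₁, x₃, x₆ }
  { x₂, x₅, x₆ }  = { x₂, x₅ } ∪ { x₅, x₆ }
  { x₃, x₅, x₆ }  = { x₅, x₆ } ∪ { x₃, x₆ }
  { x₁, x₂, x₅, x₆ }  = { x₂, x₅ } ∪ { x₁, x₆ }
  |family| = 41
Round 4 adds 22:
  { x₁, x₂ }  = { x₂ } ∪ { x₁ }
  { x₁, x₃ }  = { x₃ } ∪ { x₁ }
  { x₂, x₆ }  = { x₂ } ∪ { x₆ }
  { x₃, x₄ }  = S∖{ x₁, x₂, x₅, x₆ }
  { x₃, x₅ }  = { x₃ } ∪ { x₅ }
  { x₄, x₅ }  = { x₄ } ∪ { x₅ }
  { x₄, x₆ }  = { x₄ } ∪ { x₆ }
  { x₁, x₂, x₃ }  = { x₂, x₃ } ∪ { x₁ }
  { x₁, x₂, x₄ }  = S∖{ x₃, x₅, x₆ }
  { x₁, x₂, x₆ }  = { x₁, x₆ } ∪ { x₂ }
  { x₁, x₃, x₄ }  = S∖{ x₂, x₅, x₆ }
  { x₁, x₃, x₅ }  = { x₃ } ∪ { x₁, x₅ }
  { x₂, x₃, x₆ }  = S∖{ x₁, x₄, x₅ }
  { x₂, x₄, x₆ }  = { x₂, x₄ } ∪ { x₆ }
  { x₃, x₄, x₆ }  = S∖{ x₁, x₂, x₅ }
  { x₄, x₅, x₆ }  = { x₄ } ∪ { x₅, x₆ }
  { x₁, x₂, x₃, x₅ }  = { x₃ } ∪ { x₁, x₂, x₅ }
  { x₁, x₂, x₃, x₆ }  = { x₁, x₃, x₆ } ∪ { x₂ }
  { x₁, x₂, x₄, x₆ }  = { x₁, x₆ } ∪ { x₂, x₄ }
  { x₁, x₃, x₄, x₅ }  = { x₃ } ∪ { x₁, x₄, x₅ }
  { x₂, x₄, x₅, x₆ }  = { x₂, x₄, x₅ } ∪ { x₅, x₆ }
  { x₃, x₄, x₅, x₆ }  = { x₄ } ∪ { x₃, x₅, x₆ }
  |family| = 63
Round 5 (1 new):
  { x₃, x₄, x₅ }  = S∖{ x₁, x₂, x₆ }
  |family| = 64
Round 6: no new sets; the family is a σ-algebra.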